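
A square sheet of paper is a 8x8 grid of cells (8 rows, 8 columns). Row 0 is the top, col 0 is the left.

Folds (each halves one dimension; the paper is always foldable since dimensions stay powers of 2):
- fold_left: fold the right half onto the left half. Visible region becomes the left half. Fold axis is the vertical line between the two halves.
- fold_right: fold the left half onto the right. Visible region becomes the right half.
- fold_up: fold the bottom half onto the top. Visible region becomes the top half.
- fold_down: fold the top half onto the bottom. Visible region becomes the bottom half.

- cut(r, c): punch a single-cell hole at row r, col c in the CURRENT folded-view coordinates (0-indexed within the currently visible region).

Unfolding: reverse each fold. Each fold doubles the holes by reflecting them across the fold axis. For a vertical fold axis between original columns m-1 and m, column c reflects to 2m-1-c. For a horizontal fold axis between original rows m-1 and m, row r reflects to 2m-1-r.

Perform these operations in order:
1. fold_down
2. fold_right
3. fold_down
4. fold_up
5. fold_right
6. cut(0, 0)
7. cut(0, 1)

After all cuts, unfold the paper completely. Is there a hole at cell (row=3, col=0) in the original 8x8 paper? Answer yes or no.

Op 1 fold_down: fold axis h@4; visible region now rows[4,8) x cols[0,8) = 4x8
Op 2 fold_right: fold axis v@4; visible region now rows[4,8) x cols[4,8) = 4x4
Op 3 fold_down: fold axis h@6; visible region now rows[6,8) x cols[4,8) = 2x4
Op 4 fold_up: fold axis h@7; visible region now rows[6,7) x cols[4,8) = 1x4
Op 5 fold_right: fold axis v@6; visible region now rows[6,7) x cols[6,8) = 1x2
Op 6 cut(0, 0): punch at orig (6,6); cuts so far [(6, 6)]; region rows[6,7) x cols[6,8) = 1x2
Op 7 cut(0, 1): punch at orig (6,7); cuts so far [(6, 6), (6, 7)]; region rows[6,7) x cols[6,8) = 1x2
Unfold 1 (reflect across v@6): 4 holes -> [(6, 4), (6, 5), (6, 6), (6, 7)]
Unfold 2 (reflect across h@7): 8 holes -> [(6, 4), (6, 5), (6, 6), (6, 7), (7, 4), (7, 5), (7, 6), (7, 7)]
Unfold 3 (reflect across h@6): 16 holes -> [(4, 4), (4, 5), (4, 6), (4, 7), (5, 4), (5, 5), (5, 6), (5, 7), (6, 4), (6, 5), (6, 6), (6, 7), (7, 4), (7, 5), (7, 6), (7, 7)]
Unfold 4 (reflect across v@4): 32 holes -> [(4, 0), (4, 1), (4, 2), (4, 3), (4, 4), (4, 5), (4, 6), (4, 7), (5, 0), (5, 1), (5, 2), (5, 3), (5, 4), (5, 5), (5, 6), (5, 7), (6, 0), (6, 1), (6, 2), (6, 3), (6, 4), (6, 5), (6, 6), (6, 7), (7, 0), (7, 1), (7, 2), (7, 3), (7, 4), (7, 5), (7, 6), (7, 7)]
Unfold 5 (reflect across h@4): 64 holes -> [(0, 0), (0, 1), (0, 2), (0, 3), (0, 4), (0, 5), (0, 6), (0, 7), (1, 0), (1, 1), (1, 2), (1, 3), (1, 4), (1, 5), (1, 6), (1, 7), (2, 0), (2, 1), (2, 2), (2, 3), (2, 4), (2, 5), (2, 6), (2, 7), (3, 0), (3, 1), (3, 2), (3, 3), (3, 4), (3, 5), (3, 6), (3, 7), (4, 0), (4, 1), (4, 2), (4, 3), (4, 4), (4, 5), (4, 6), (4, 7), (5, 0), (5, 1), (5, 2), (5, 3), (5, 4), (5, 5), (5, 6), (5, 7), (6, 0), (6, 1), (6, 2), (6, 3), (6, 4), (6, 5), (6, 6), (6, 7), (7, 0), (7, 1), (7, 2), (7, 3), (7, 4), (7, 5), (7, 6), (7, 7)]
Holes: [(0, 0), (0, 1), (0, 2), (0, 3), (0, 4), (0, 5), (0, 6), (0, 7), (1, 0), (1, 1), (1, 2), (1, 3), (1, 4), (1, 5), (1, 6), (1, 7), (2, 0), (2, 1), (2, 2), (2, 3), (2, 4), (2, 5), (2, 6), (2, 7), (3, 0), (3, 1), (3, 2), (3, 3), (3, 4), (3, 5), (3, 6), (3, 7), (4, 0), (4, 1), (4, 2), (4, 3), (4, 4), (4, 5), (4, 6), (4, 7), (5, 0), (5, 1), (5, 2), (5, 3), (5, 4), (5, 5), (5, 6), (5, 7), (6, 0), (6, 1), (6, 2), (6, 3), (6, 4), (6, 5), (6, 6), (6, 7), (7, 0), (7, 1), (7, 2), (7, 3), (7, 4), (7, 5), (7, 6), (7, 7)]

Answer: yes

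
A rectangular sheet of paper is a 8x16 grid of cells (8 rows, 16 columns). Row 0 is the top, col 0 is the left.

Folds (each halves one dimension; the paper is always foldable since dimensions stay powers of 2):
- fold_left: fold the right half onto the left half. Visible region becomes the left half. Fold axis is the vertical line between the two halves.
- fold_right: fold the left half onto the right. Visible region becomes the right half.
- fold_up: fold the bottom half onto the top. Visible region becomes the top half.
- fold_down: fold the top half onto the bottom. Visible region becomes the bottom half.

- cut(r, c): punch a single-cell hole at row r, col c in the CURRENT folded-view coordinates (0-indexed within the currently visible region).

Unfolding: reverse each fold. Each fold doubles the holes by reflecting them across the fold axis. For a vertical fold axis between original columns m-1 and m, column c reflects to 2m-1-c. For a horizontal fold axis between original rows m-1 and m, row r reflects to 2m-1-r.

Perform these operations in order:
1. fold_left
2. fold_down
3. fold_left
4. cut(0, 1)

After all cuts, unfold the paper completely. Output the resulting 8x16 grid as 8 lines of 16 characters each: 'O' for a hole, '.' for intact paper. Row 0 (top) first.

Op 1 fold_left: fold axis v@8; visible region now rows[0,8) x cols[0,8) = 8x8
Op 2 fold_down: fold axis h@4; visible region now rows[4,8) x cols[0,8) = 4x8
Op 3 fold_left: fold axis v@4; visible region now rows[4,8) x cols[0,4) = 4x4
Op 4 cut(0, 1): punch at orig (4,1); cuts so far [(4, 1)]; region rows[4,8) x cols[0,4) = 4x4
Unfold 1 (reflect across v@4): 2 holes -> [(4, 1), (4, 6)]
Unfold 2 (reflect across h@4): 4 holes -> [(3, 1), (3, 6), (4, 1), (4, 6)]
Unfold 3 (reflect across v@8): 8 holes -> [(3, 1), (3, 6), (3, 9), (3, 14), (4, 1), (4, 6), (4, 9), (4, 14)]

Answer: ................
................
................
.O....O..O....O.
.O....O..O....O.
................
................
................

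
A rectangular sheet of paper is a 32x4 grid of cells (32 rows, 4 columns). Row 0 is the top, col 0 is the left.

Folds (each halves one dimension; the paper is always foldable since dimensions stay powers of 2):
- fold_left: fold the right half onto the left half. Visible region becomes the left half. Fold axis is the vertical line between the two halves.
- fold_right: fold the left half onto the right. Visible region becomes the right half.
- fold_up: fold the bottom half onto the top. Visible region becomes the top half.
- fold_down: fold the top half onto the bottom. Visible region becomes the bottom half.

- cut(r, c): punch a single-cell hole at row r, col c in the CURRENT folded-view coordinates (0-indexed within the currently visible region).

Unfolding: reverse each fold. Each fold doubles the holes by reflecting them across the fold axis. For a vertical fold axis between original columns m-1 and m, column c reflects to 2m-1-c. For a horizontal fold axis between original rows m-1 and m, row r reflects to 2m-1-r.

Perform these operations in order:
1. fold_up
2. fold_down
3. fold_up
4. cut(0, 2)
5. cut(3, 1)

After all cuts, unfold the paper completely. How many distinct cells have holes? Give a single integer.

Op 1 fold_up: fold axis h@16; visible region now rows[0,16) x cols[0,4) = 16x4
Op 2 fold_down: fold axis h@8; visible region now rows[8,16) x cols[0,4) = 8x4
Op 3 fold_up: fold axis h@12; visible region now rows[8,12) x cols[0,4) = 4x4
Op 4 cut(0, 2): punch at orig (8,2); cuts so far [(8, 2)]; region rows[8,12) x cols[0,4) = 4x4
Op 5 cut(3, 1): punch at orig (11,1); cuts so far [(8, 2), (11, 1)]; region rows[8,12) x cols[0,4) = 4x4
Unfold 1 (reflect across h@12): 4 holes -> [(8, 2), (11, 1), (12, 1), (15, 2)]
Unfold 2 (reflect across h@8): 8 holes -> [(0, 2), (3, 1), (4, 1), (7, 2), (8, 2), (11, 1), (12, 1), (15, 2)]
Unfold 3 (reflect across h@16): 16 holes -> [(0, 2), (3, 1), (4, 1), (7, 2), (8, 2), (11, 1), (12, 1), (15, 2), (16, 2), (19, 1), (20, 1), (23, 2), (24, 2), (27, 1), (28, 1), (31, 2)]

Answer: 16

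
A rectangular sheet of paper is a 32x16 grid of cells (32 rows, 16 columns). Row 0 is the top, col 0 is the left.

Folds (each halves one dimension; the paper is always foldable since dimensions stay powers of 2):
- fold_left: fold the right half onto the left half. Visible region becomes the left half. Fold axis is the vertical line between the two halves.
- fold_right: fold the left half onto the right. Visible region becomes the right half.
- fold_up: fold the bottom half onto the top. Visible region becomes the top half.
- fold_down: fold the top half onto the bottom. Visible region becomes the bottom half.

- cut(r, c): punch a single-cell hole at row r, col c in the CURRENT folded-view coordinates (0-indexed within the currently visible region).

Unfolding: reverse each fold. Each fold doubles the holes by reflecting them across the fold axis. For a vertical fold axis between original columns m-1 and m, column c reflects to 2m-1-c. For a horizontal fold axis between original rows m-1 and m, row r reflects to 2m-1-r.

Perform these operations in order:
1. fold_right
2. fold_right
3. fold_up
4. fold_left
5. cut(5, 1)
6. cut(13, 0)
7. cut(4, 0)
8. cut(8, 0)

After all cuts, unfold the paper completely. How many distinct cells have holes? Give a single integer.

Op 1 fold_right: fold axis v@8; visible region now rows[0,32) x cols[8,16) = 32x8
Op 2 fold_right: fold axis v@12; visible region now rows[0,32) x cols[12,16) = 32x4
Op 3 fold_up: fold axis h@16; visible region now rows[0,16) x cols[12,16) = 16x4
Op 4 fold_left: fold axis v@14; visible region now rows[0,16) x cols[12,14) = 16x2
Op 5 cut(5, 1): punch at orig (5,13); cuts so far [(5, 13)]; region rows[0,16) x cols[12,14) = 16x2
Op 6 cut(13, 0): punch at orig (13,12); cuts so far [(5, 13), (13, 12)]; region rows[0,16) x cols[12,14) = 16x2
Op 7 cut(4, 0): punch at orig (4,12); cuts so far [(4, 12), (5, 13), (13, 12)]; region rows[0,16) x cols[12,14) = 16x2
Op 8 cut(8, 0): punch at orig (8,12); cuts so far [(4, 12), (5, 13), (8, 12), (13, 12)]; region rows[0,16) x cols[12,14) = 16x2
Unfold 1 (reflect across v@14): 8 holes -> [(4, 12), (4, 15), (5, 13), (5, 14), (8, 12), (8, 15), (13, 12), (13, 15)]
Unfold 2 (reflect across h@16): 16 holes -> [(4, 12), (4, 15), (5, 13), (5, 14), (8, 12), (8, 15), (13, 12), (13, 15), (18, 12), (18, 15), (23, 12), (23, 15), (26, 13), (26, 14), (27, 12), (27, 15)]
Unfold 3 (reflect across v@12): 32 holes -> [(4, 8), (4, 11), (4, 12), (4, 15), (5, 9), (5, 10), (5, 13), (5, 14), (8, 8), (8, 11), (8, 12), (8, 15), (13, 8), (13, 11), (13, 12), (13, 15), (18, 8), (18, 11), (18, 12), (18, 15), (23, 8), (23, 11), (23, 12), (23, 15), (26, 9), (26, 10), (26, 13), (26, 14), (27, 8), (27, 11), (27, 12), (27, 15)]
Unfold 4 (reflect across v@8): 64 holes -> [(4, 0), (4, 3), (4, 4), (4, 7), (4, 8), (4, 11), (4, 12), (4, 15), (5, 1), (5, 2), (5, 5), (5, 6), (5, 9), (5, 10), (5, 13), (5, 14), (8, 0), (8, 3), (8, 4), (8, 7), (8, 8), (8, 11), (8, 12), (8, 15), (13, 0), (13, 3), (13, 4), (13, 7), (13, 8), (13, 11), (13, 12), (13, 15), (18, 0), (18, 3), (18, 4), (18, 7), (18, 8), (18, 11), (18, 12), (18, 15), (23, 0), (23, 3), (23, 4), (23, 7), (23, 8), (23, 11), (23, 12), (23, 15), (26, 1), (26, 2), (26, 5), (26, 6), (26, 9), (26, 10), (26, 13), (26, 14), (27, 0), (27, 3), (27, 4), (27, 7), (27, 8), (27, 11), (27, 12), (27, 15)]

Answer: 64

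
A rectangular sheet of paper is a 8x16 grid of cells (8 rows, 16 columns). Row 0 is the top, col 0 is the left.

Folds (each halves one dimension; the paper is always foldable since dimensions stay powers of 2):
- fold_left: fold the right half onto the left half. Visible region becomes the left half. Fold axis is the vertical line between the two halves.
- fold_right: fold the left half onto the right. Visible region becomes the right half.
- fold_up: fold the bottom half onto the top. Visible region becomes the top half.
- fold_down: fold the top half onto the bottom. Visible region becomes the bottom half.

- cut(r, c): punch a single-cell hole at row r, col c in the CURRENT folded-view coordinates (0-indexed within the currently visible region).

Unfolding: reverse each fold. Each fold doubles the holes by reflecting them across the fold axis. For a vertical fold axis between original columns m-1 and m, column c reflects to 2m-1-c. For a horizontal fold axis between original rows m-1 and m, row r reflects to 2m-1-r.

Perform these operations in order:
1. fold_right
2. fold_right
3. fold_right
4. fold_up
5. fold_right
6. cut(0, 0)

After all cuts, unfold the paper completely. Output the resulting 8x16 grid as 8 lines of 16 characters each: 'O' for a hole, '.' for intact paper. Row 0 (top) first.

Answer: OOOOOOOOOOOOOOOO
................
................
................
................
................
................
OOOOOOOOOOOOOOOO

Derivation:
Op 1 fold_right: fold axis v@8; visible region now rows[0,8) x cols[8,16) = 8x8
Op 2 fold_right: fold axis v@12; visible region now rows[0,8) x cols[12,16) = 8x4
Op 3 fold_right: fold axis v@14; visible region now rows[0,8) x cols[14,16) = 8x2
Op 4 fold_up: fold axis h@4; visible region now rows[0,4) x cols[14,16) = 4x2
Op 5 fold_right: fold axis v@15; visible region now rows[0,4) x cols[15,16) = 4x1
Op 6 cut(0, 0): punch at orig (0,15); cuts so far [(0, 15)]; region rows[0,4) x cols[15,16) = 4x1
Unfold 1 (reflect across v@15): 2 holes -> [(0, 14), (0, 15)]
Unfold 2 (reflect across h@4): 4 holes -> [(0, 14), (0, 15), (7, 14), (7, 15)]
Unfold 3 (reflect across v@14): 8 holes -> [(0, 12), (0, 13), (0, 14), (0, 15), (7, 12), (7, 13), (7, 14), (7, 15)]
Unfold 4 (reflect across v@12): 16 holes -> [(0, 8), (0, 9), (0, 10), (0, 11), (0, 12), (0, 13), (0, 14), (0, 15), (7, 8), (7, 9), (7, 10), (7, 11), (7, 12), (7, 13), (7, 14), (7, 15)]
Unfold 5 (reflect across v@8): 32 holes -> [(0, 0), (0, 1), (0, 2), (0, 3), (0, 4), (0, 5), (0, 6), (0, 7), (0, 8), (0, 9), (0, 10), (0, 11), (0, 12), (0, 13), (0, 14), (0, 15), (7, 0), (7, 1), (7, 2), (7, 3), (7, 4), (7, 5), (7, 6), (7, 7), (7, 8), (7, 9), (7, 10), (7, 11), (7, 12), (7, 13), (7, 14), (7, 15)]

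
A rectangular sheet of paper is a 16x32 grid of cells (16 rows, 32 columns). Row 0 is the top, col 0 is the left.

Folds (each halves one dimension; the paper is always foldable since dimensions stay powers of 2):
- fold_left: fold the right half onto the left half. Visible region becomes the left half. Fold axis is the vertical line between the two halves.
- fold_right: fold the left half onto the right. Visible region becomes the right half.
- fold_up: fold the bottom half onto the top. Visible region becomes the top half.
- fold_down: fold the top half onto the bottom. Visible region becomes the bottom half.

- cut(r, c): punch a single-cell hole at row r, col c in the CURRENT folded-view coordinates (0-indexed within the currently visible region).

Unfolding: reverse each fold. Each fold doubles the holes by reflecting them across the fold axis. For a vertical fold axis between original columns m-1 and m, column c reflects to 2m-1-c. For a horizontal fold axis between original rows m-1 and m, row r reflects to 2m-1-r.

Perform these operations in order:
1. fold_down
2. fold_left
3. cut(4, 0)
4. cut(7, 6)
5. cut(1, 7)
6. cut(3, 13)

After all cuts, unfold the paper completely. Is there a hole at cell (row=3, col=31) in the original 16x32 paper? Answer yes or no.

Op 1 fold_down: fold axis h@8; visible region now rows[8,16) x cols[0,32) = 8x32
Op 2 fold_left: fold axis v@16; visible region now rows[8,16) x cols[0,16) = 8x16
Op 3 cut(4, 0): punch at orig (12,0); cuts so far [(12, 0)]; region rows[8,16) x cols[0,16) = 8x16
Op 4 cut(7, 6): punch at orig (15,6); cuts so far [(12, 0), (15, 6)]; region rows[8,16) x cols[0,16) = 8x16
Op 5 cut(1, 7): punch at orig (9,7); cuts so far [(9, 7), (12, 0), (15, 6)]; region rows[8,16) x cols[0,16) = 8x16
Op 6 cut(3, 13): punch at orig (11,13); cuts so far [(9, 7), (11, 13), (12, 0), (15, 6)]; region rows[8,16) x cols[0,16) = 8x16
Unfold 1 (reflect across v@16): 8 holes -> [(9, 7), (9, 24), (11, 13), (11, 18), (12, 0), (12, 31), (15, 6), (15, 25)]
Unfold 2 (reflect across h@8): 16 holes -> [(0, 6), (0, 25), (3, 0), (3, 31), (4, 13), (4, 18), (6, 7), (6, 24), (9, 7), (9, 24), (11, 13), (11, 18), (12, 0), (12, 31), (15, 6), (15, 25)]
Holes: [(0, 6), (0, 25), (3, 0), (3, 31), (4, 13), (4, 18), (6, 7), (6, 24), (9, 7), (9, 24), (11, 13), (11, 18), (12, 0), (12, 31), (15, 6), (15, 25)]

Answer: yes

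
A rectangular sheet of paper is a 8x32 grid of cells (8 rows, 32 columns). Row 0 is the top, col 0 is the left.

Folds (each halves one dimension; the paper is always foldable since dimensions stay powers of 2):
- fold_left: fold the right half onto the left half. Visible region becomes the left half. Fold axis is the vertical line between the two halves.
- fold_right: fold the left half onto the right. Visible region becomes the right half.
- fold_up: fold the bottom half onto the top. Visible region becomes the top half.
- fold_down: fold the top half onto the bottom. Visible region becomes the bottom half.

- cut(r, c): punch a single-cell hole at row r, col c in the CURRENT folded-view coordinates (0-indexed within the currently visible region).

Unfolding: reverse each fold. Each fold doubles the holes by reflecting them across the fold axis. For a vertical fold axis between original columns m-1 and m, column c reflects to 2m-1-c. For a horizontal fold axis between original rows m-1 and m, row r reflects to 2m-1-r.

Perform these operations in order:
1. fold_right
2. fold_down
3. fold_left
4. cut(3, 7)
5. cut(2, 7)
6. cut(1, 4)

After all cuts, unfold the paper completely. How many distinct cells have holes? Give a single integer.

Op 1 fold_right: fold axis v@16; visible region now rows[0,8) x cols[16,32) = 8x16
Op 2 fold_down: fold axis h@4; visible region now rows[4,8) x cols[16,32) = 4x16
Op 3 fold_left: fold axis v@24; visible region now rows[4,8) x cols[16,24) = 4x8
Op 4 cut(3, 7): punch at orig (7,23); cuts so far [(7, 23)]; region rows[4,8) x cols[16,24) = 4x8
Op 5 cut(2, 7): punch at orig (6,23); cuts so far [(6, 23), (7, 23)]; region rows[4,8) x cols[16,24) = 4x8
Op 6 cut(1, 4): punch at orig (5,20); cuts so far [(5, 20), (6, 23), (7, 23)]; region rows[4,8) x cols[16,24) = 4x8
Unfold 1 (reflect across v@24): 6 holes -> [(5, 20), (5, 27), (6, 23), (6, 24), (7, 23), (7, 24)]
Unfold 2 (reflect across h@4): 12 holes -> [(0, 23), (0, 24), (1, 23), (1, 24), (2, 20), (2, 27), (5, 20), (5, 27), (6, 23), (6, 24), (7, 23), (7, 24)]
Unfold 3 (reflect across v@16): 24 holes -> [(0, 7), (0, 8), (0, 23), (0, 24), (1, 7), (1, 8), (1, 23), (1, 24), (2, 4), (2, 11), (2, 20), (2, 27), (5, 4), (5, 11), (5, 20), (5, 27), (6, 7), (6, 8), (6, 23), (6, 24), (7, 7), (7, 8), (7, 23), (7, 24)]

Answer: 24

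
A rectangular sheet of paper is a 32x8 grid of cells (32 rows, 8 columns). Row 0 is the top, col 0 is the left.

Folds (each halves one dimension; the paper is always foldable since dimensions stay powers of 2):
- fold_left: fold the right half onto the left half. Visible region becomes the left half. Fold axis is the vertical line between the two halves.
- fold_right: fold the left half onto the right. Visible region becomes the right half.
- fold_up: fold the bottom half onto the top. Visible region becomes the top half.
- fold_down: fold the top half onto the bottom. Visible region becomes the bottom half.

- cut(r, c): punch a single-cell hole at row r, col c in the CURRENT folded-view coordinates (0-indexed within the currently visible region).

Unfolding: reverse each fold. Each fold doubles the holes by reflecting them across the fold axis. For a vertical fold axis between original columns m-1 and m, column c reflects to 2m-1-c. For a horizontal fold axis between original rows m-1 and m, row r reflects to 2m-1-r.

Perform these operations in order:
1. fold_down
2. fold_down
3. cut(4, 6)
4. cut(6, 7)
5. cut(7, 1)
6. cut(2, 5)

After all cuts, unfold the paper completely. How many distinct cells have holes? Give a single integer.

Op 1 fold_down: fold axis h@16; visible region now rows[16,32) x cols[0,8) = 16x8
Op 2 fold_down: fold axis h@24; visible region now rows[24,32) x cols[0,8) = 8x8
Op 3 cut(4, 6): punch at orig (28,6); cuts so far [(28, 6)]; region rows[24,32) x cols[0,8) = 8x8
Op 4 cut(6, 7): punch at orig (30,7); cuts so far [(28, 6), (30, 7)]; region rows[24,32) x cols[0,8) = 8x8
Op 5 cut(7, 1): punch at orig (31,1); cuts so far [(28, 6), (30, 7), (31, 1)]; region rows[24,32) x cols[0,8) = 8x8
Op 6 cut(2, 5): punch at orig (26,5); cuts so far [(26, 5), (28, 6), (30, 7), (31, 1)]; region rows[24,32) x cols[0,8) = 8x8
Unfold 1 (reflect across h@24): 8 holes -> [(16, 1), (17, 7), (19, 6), (21, 5), (26, 5), (28, 6), (30, 7), (31, 1)]
Unfold 2 (reflect across h@16): 16 holes -> [(0, 1), (1, 7), (3, 6), (5, 5), (10, 5), (12, 6), (14, 7), (15, 1), (16, 1), (17, 7), (19, 6), (21, 5), (26, 5), (28, 6), (30, 7), (31, 1)]

Answer: 16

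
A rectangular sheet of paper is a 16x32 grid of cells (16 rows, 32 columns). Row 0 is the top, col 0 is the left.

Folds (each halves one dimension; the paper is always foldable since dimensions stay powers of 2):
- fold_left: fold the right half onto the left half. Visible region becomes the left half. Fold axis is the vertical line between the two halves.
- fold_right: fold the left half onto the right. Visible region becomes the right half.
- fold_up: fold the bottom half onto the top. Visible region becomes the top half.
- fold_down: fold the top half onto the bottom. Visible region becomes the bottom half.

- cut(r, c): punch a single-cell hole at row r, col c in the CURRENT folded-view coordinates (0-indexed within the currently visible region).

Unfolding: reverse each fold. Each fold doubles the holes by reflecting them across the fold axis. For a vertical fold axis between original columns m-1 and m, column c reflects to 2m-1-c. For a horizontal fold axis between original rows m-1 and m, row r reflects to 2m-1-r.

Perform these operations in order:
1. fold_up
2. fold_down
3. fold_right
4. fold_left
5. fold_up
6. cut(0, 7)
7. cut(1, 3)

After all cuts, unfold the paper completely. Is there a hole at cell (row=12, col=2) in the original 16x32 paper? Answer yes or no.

Op 1 fold_up: fold axis h@8; visible region now rows[0,8) x cols[0,32) = 8x32
Op 2 fold_down: fold axis h@4; visible region now rows[4,8) x cols[0,32) = 4x32
Op 3 fold_right: fold axis v@16; visible region now rows[4,8) x cols[16,32) = 4x16
Op 4 fold_left: fold axis v@24; visible region now rows[4,8) x cols[16,24) = 4x8
Op 5 fold_up: fold axis h@6; visible region now rows[4,6) x cols[16,24) = 2x8
Op 6 cut(0, 7): punch at orig (4,23); cuts so far [(4, 23)]; region rows[4,6) x cols[16,24) = 2x8
Op 7 cut(1, 3): punch at orig (5,19); cuts so far [(4, 23), (5, 19)]; region rows[4,6) x cols[16,24) = 2x8
Unfold 1 (reflect across h@6): 4 holes -> [(4, 23), (5, 19), (6, 19), (7, 23)]
Unfold 2 (reflect across v@24): 8 holes -> [(4, 23), (4, 24), (5, 19), (5, 28), (6, 19), (6, 28), (7, 23), (7, 24)]
Unfold 3 (reflect across v@16): 16 holes -> [(4, 7), (4, 8), (4, 23), (4, 24), (5, 3), (5, 12), (5, 19), (5, 28), (6, 3), (6, 12), (6, 19), (6, 28), (7, 7), (7, 8), (7, 23), (7, 24)]
Unfold 4 (reflect across h@4): 32 holes -> [(0, 7), (0, 8), (0, 23), (0, 24), (1, 3), (1, 12), (1, 19), (1, 28), (2, 3), (2, 12), (2, 19), (2, 28), (3, 7), (3, 8), (3, 23), (3, 24), (4, 7), (4, 8), (4, 23), (4, 24), (5, 3), (5, 12), (5, 19), (5, 28), (6, 3), (6, 12), (6, 19), (6, 28), (7, 7), (7, 8), (7, 23), (7, 24)]
Unfold 5 (reflect across h@8): 64 holes -> [(0, 7), (0, 8), (0, 23), (0, 24), (1, 3), (1, 12), (1, 19), (1, 28), (2, 3), (2, 12), (2, 19), (2, 28), (3, 7), (3, 8), (3, 23), (3, 24), (4, 7), (4, 8), (4, 23), (4, 24), (5, 3), (5, 12), (5, 19), (5, 28), (6, 3), (6, 12), (6, 19), (6, 28), (7, 7), (7, 8), (7, 23), (7, 24), (8, 7), (8, 8), (8, 23), (8, 24), (9, 3), (9, 12), (9, 19), (9, 28), (10, 3), (10, 12), (10, 19), (10, 28), (11, 7), (11, 8), (11, 23), (11, 24), (12, 7), (12, 8), (12, 23), (12, 24), (13, 3), (13, 12), (13, 19), (13, 28), (14, 3), (14, 12), (14, 19), (14, 28), (15, 7), (15, 8), (15, 23), (15, 24)]
Holes: [(0, 7), (0, 8), (0, 23), (0, 24), (1, 3), (1, 12), (1, 19), (1, 28), (2, 3), (2, 12), (2, 19), (2, 28), (3, 7), (3, 8), (3, 23), (3, 24), (4, 7), (4, 8), (4, 23), (4, 24), (5, 3), (5, 12), (5, 19), (5, 28), (6, 3), (6, 12), (6, 19), (6, 28), (7, 7), (7, 8), (7, 23), (7, 24), (8, 7), (8, 8), (8, 23), (8, 24), (9, 3), (9, 12), (9, 19), (9, 28), (10, 3), (10, 12), (10, 19), (10, 28), (11, 7), (11, 8), (11, 23), (11, 24), (12, 7), (12, 8), (12, 23), (12, 24), (13, 3), (13, 12), (13, 19), (13, 28), (14, 3), (14, 12), (14, 19), (14, 28), (15, 7), (15, 8), (15, 23), (15, 24)]

Answer: no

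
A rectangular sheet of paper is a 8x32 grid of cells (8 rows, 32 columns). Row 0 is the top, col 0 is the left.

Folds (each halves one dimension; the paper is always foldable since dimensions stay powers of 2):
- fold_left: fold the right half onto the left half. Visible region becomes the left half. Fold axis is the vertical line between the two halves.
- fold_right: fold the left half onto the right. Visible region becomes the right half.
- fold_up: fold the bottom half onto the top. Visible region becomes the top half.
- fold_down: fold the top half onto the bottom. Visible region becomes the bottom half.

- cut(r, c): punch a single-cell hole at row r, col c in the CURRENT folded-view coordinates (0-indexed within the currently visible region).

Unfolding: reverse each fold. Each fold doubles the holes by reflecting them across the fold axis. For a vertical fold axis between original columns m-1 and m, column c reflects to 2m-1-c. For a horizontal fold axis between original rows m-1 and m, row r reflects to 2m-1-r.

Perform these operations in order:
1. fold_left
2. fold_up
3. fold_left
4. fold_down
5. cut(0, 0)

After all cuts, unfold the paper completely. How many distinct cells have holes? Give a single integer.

Op 1 fold_left: fold axis v@16; visible region now rows[0,8) x cols[0,16) = 8x16
Op 2 fold_up: fold axis h@4; visible region now rows[0,4) x cols[0,16) = 4x16
Op 3 fold_left: fold axis v@8; visible region now rows[0,4) x cols[0,8) = 4x8
Op 4 fold_down: fold axis h@2; visible region now rows[2,4) x cols[0,8) = 2x8
Op 5 cut(0, 0): punch at orig (2,0); cuts so far [(2, 0)]; region rows[2,4) x cols[0,8) = 2x8
Unfold 1 (reflect across h@2): 2 holes -> [(1, 0), (2, 0)]
Unfold 2 (reflect across v@8): 4 holes -> [(1, 0), (1, 15), (2, 0), (2, 15)]
Unfold 3 (reflect across h@4): 8 holes -> [(1, 0), (1, 15), (2, 0), (2, 15), (5, 0), (5, 15), (6, 0), (6, 15)]
Unfold 4 (reflect across v@16): 16 holes -> [(1, 0), (1, 15), (1, 16), (1, 31), (2, 0), (2, 15), (2, 16), (2, 31), (5, 0), (5, 15), (5, 16), (5, 31), (6, 0), (6, 15), (6, 16), (6, 31)]

Answer: 16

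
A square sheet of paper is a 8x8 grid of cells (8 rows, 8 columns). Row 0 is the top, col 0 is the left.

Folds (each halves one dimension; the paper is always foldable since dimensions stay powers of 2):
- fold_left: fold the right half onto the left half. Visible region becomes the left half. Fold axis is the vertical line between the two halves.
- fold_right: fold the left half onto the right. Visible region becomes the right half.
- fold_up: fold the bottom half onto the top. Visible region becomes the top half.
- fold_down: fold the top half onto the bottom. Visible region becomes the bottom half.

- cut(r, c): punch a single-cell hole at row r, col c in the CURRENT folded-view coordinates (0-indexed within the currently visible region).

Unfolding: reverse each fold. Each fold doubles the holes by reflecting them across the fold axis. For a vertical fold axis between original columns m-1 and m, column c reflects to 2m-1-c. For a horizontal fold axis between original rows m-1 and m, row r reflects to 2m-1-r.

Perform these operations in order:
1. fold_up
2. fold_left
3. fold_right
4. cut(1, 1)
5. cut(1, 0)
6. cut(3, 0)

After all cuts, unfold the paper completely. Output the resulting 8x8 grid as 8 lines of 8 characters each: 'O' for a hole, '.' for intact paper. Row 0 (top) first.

Op 1 fold_up: fold axis h@4; visible region now rows[0,4) x cols[0,8) = 4x8
Op 2 fold_left: fold axis v@4; visible region now rows[0,4) x cols[0,4) = 4x4
Op 3 fold_right: fold axis v@2; visible region now rows[0,4) x cols[2,4) = 4x2
Op 4 cut(1, 1): punch at orig (1,3); cuts so far [(1, 3)]; region rows[0,4) x cols[2,4) = 4x2
Op 5 cut(1, 0): punch at orig (1,2); cuts so far [(1, 2), (1, 3)]; region rows[0,4) x cols[2,4) = 4x2
Op 6 cut(3, 0): punch at orig (3,2); cuts so far [(1, 2), (1, 3), (3, 2)]; region rows[0,4) x cols[2,4) = 4x2
Unfold 1 (reflect across v@2): 6 holes -> [(1, 0), (1, 1), (1, 2), (1, 3), (3, 1), (3, 2)]
Unfold 2 (reflect across v@4): 12 holes -> [(1, 0), (1, 1), (1, 2), (1, 3), (1, 4), (1, 5), (1, 6), (1, 7), (3, 1), (3, 2), (3, 5), (3, 6)]
Unfold 3 (reflect across h@4): 24 holes -> [(1, 0), (1, 1), (1, 2), (1, 3), (1, 4), (1, 5), (1, 6), (1, 7), (3, 1), (3, 2), (3, 5), (3, 6), (4, 1), (4, 2), (4, 5), (4, 6), (6, 0), (6, 1), (6, 2), (6, 3), (6, 4), (6, 5), (6, 6), (6, 7)]

Answer: ........
OOOOOOOO
........
.OO..OO.
.OO..OO.
........
OOOOOOOO
........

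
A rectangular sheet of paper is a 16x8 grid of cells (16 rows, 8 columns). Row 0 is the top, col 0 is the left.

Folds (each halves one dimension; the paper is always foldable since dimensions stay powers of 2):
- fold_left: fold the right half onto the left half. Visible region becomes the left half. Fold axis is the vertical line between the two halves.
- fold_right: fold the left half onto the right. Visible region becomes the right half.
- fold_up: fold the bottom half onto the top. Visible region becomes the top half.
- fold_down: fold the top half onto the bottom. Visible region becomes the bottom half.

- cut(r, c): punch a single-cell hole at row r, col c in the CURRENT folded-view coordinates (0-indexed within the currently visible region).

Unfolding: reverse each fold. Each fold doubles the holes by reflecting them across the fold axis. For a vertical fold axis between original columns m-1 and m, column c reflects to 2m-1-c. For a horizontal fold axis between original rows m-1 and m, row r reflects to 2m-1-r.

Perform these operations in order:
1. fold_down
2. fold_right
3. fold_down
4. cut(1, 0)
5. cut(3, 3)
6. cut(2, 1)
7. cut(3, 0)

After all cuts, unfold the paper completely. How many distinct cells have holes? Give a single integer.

Op 1 fold_down: fold axis h@8; visible region now rows[8,16) x cols[0,8) = 8x8
Op 2 fold_right: fold axis v@4; visible region now rows[8,16) x cols[4,8) = 8x4
Op 3 fold_down: fold axis h@12; visible region now rows[12,16) x cols[4,8) = 4x4
Op 4 cut(1, 0): punch at orig (13,4); cuts so far [(13, 4)]; region rows[12,16) x cols[4,8) = 4x4
Op 5 cut(3, 3): punch at orig (15,7); cuts so far [(13, 4), (15, 7)]; region rows[12,16) x cols[4,8) = 4x4
Op 6 cut(2, 1): punch at orig (14,5); cuts so far [(13, 4), (14, 5), (15, 7)]; region rows[12,16) x cols[4,8) = 4x4
Op 7 cut(3, 0): punch at orig (15,4); cuts so far [(13, 4), (14, 5), (15, 4), (15, 7)]; region rows[12,16) x cols[4,8) = 4x4
Unfold 1 (reflect across h@12): 8 holes -> [(8, 4), (8, 7), (9, 5), (10, 4), (13, 4), (14, 5), (15, 4), (15, 7)]
Unfold 2 (reflect across v@4): 16 holes -> [(8, 0), (8, 3), (8, 4), (8, 7), (9, 2), (9, 5), (10, 3), (10, 4), (13, 3), (13, 4), (14, 2), (14, 5), (15, 0), (15, 3), (15, 4), (15, 7)]
Unfold 3 (reflect across h@8): 32 holes -> [(0, 0), (0, 3), (0, 4), (0, 7), (1, 2), (1, 5), (2, 3), (2, 4), (5, 3), (5, 4), (6, 2), (6, 5), (7, 0), (7, 3), (7, 4), (7, 7), (8, 0), (8, 3), (8, 4), (8, 7), (9, 2), (9, 5), (10, 3), (10, 4), (13, 3), (13, 4), (14, 2), (14, 5), (15, 0), (15, 3), (15, 4), (15, 7)]

Answer: 32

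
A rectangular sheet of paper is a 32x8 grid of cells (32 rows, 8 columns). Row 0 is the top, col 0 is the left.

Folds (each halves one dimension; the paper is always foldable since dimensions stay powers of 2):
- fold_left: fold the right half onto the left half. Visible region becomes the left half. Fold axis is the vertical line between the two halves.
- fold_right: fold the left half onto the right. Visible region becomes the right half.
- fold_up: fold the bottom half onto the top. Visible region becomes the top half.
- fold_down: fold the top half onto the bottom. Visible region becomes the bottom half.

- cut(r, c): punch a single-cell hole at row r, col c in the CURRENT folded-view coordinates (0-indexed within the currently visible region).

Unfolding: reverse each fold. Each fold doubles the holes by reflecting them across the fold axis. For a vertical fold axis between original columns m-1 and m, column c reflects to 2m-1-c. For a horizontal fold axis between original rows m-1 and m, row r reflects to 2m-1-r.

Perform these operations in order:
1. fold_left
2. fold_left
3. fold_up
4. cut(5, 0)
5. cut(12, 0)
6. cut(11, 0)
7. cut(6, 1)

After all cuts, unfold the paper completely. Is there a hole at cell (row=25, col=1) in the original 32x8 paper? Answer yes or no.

Answer: yes

Derivation:
Op 1 fold_left: fold axis v@4; visible region now rows[0,32) x cols[0,4) = 32x4
Op 2 fold_left: fold axis v@2; visible region now rows[0,32) x cols[0,2) = 32x2
Op 3 fold_up: fold axis h@16; visible region now rows[0,16) x cols[0,2) = 16x2
Op 4 cut(5, 0): punch at orig (5,0); cuts so far [(5, 0)]; region rows[0,16) x cols[0,2) = 16x2
Op 5 cut(12, 0): punch at orig (12,0); cuts so far [(5, 0), (12, 0)]; region rows[0,16) x cols[0,2) = 16x2
Op 6 cut(11, 0): punch at orig (11,0); cuts so far [(5, 0), (11, 0), (12, 0)]; region rows[0,16) x cols[0,2) = 16x2
Op 7 cut(6, 1): punch at orig (6,1); cuts so far [(5, 0), (6, 1), (11, 0), (12, 0)]; region rows[0,16) x cols[0,2) = 16x2
Unfold 1 (reflect across h@16): 8 holes -> [(5, 0), (6, 1), (11, 0), (12, 0), (19, 0), (20, 0), (25, 1), (26, 0)]
Unfold 2 (reflect across v@2): 16 holes -> [(5, 0), (5, 3), (6, 1), (6, 2), (11, 0), (11, 3), (12, 0), (12, 3), (19, 0), (19, 3), (20, 0), (20, 3), (25, 1), (25, 2), (26, 0), (26, 3)]
Unfold 3 (reflect across v@4): 32 holes -> [(5, 0), (5, 3), (5, 4), (5, 7), (6, 1), (6, 2), (6, 5), (6, 6), (11, 0), (11, 3), (11, 4), (11, 7), (12, 0), (12, 3), (12, 4), (12, 7), (19, 0), (19, 3), (19, 4), (19, 7), (20, 0), (20, 3), (20, 4), (20, 7), (25, 1), (25, 2), (25, 5), (25, 6), (26, 0), (26, 3), (26, 4), (26, 7)]
Holes: [(5, 0), (5, 3), (5, 4), (5, 7), (6, 1), (6, 2), (6, 5), (6, 6), (11, 0), (11, 3), (11, 4), (11, 7), (12, 0), (12, 3), (12, 4), (12, 7), (19, 0), (19, 3), (19, 4), (19, 7), (20, 0), (20, 3), (20, 4), (20, 7), (25, 1), (25, 2), (25, 5), (25, 6), (26, 0), (26, 3), (26, 4), (26, 7)]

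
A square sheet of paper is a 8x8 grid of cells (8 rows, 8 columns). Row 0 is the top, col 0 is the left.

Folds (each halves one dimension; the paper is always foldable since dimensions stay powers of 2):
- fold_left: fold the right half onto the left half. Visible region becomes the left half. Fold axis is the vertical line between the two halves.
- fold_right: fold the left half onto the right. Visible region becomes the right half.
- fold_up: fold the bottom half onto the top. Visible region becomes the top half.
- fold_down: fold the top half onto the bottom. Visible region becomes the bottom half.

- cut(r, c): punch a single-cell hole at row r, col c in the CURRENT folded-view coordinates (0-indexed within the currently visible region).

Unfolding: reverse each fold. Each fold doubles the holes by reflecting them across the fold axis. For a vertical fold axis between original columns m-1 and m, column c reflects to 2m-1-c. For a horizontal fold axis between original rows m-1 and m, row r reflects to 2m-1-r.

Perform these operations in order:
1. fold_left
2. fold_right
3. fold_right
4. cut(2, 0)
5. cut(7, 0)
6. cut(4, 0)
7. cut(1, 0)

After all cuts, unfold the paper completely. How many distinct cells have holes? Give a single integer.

Op 1 fold_left: fold axis v@4; visible region now rows[0,8) x cols[0,4) = 8x4
Op 2 fold_right: fold axis v@2; visible region now rows[0,8) x cols[2,4) = 8x2
Op 3 fold_right: fold axis v@3; visible region now rows[0,8) x cols[3,4) = 8x1
Op 4 cut(2, 0): punch at orig (2,3); cuts so far [(2, 3)]; region rows[0,8) x cols[3,4) = 8x1
Op 5 cut(7, 0): punch at orig (7,3); cuts so far [(2, 3), (7, 3)]; region rows[0,8) x cols[3,4) = 8x1
Op 6 cut(4, 0): punch at orig (4,3); cuts so far [(2, 3), (4, 3), (7, 3)]; region rows[0,8) x cols[3,4) = 8x1
Op 7 cut(1, 0): punch at orig (1,3); cuts so far [(1, 3), (2, 3), (4, 3), (7, 3)]; region rows[0,8) x cols[3,4) = 8x1
Unfold 1 (reflect across v@3): 8 holes -> [(1, 2), (1, 3), (2, 2), (2, 3), (4, 2), (4, 3), (7, 2), (7, 3)]
Unfold 2 (reflect across v@2): 16 holes -> [(1, 0), (1, 1), (1, 2), (1, 3), (2, 0), (2, 1), (2, 2), (2, 3), (4, 0), (4, 1), (4, 2), (4, 3), (7, 0), (7, 1), (7, 2), (7, 3)]
Unfold 3 (reflect across v@4): 32 holes -> [(1, 0), (1, 1), (1, 2), (1, 3), (1, 4), (1, 5), (1, 6), (1, 7), (2, 0), (2, 1), (2, 2), (2, 3), (2, 4), (2, 5), (2, 6), (2, 7), (4, 0), (4, 1), (4, 2), (4, 3), (4, 4), (4, 5), (4, 6), (4, 7), (7, 0), (7, 1), (7, 2), (7, 3), (7, 4), (7, 5), (7, 6), (7, 7)]

Answer: 32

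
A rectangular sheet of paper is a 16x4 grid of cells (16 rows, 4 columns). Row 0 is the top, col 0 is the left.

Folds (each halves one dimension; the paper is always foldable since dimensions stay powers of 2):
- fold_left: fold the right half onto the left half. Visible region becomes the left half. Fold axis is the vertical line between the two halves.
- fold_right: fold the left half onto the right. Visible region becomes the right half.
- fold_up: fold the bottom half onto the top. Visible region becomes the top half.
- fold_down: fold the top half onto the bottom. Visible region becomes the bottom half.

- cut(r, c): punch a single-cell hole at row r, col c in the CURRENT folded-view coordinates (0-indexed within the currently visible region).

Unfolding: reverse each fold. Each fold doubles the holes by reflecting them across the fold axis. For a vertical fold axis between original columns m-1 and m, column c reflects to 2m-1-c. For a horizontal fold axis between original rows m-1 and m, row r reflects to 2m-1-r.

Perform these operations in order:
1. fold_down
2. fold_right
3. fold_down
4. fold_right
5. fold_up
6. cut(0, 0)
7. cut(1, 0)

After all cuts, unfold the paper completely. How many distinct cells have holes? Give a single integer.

Answer: 64

Derivation:
Op 1 fold_down: fold axis h@8; visible region now rows[8,16) x cols[0,4) = 8x4
Op 2 fold_right: fold axis v@2; visible region now rows[8,16) x cols[2,4) = 8x2
Op 3 fold_down: fold axis h@12; visible region now rows[12,16) x cols[2,4) = 4x2
Op 4 fold_right: fold axis v@3; visible region now rows[12,16) x cols[3,4) = 4x1
Op 5 fold_up: fold axis h@14; visible region now rows[12,14) x cols[3,4) = 2x1
Op 6 cut(0, 0): punch at orig (12,3); cuts so far [(12, 3)]; region rows[12,14) x cols[3,4) = 2x1
Op 7 cut(1, 0): punch at orig (13,3); cuts so far [(12, 3), (13, 3)]; region rows[12,14) x cols[3,4) = 2x1
Unfold 1 (reflect across h@14): 4 holes -> [(12, 3), (13, 3), (14, 3), (15, 3)]
Unfold 2 (reflect across v@3): 8 holes -> [(12, 2), (12, 3), (13, 2), (13, 3), (14, 2), (14, 3), (15, 2), (15, 3)]
Unfold 3 (reflect across h@12): 16 holes -> [(8, 2), (8, 3), (9, 2), (9, 3), (10, 2), (10, 3), (11, 2), (11, 3), (12, 2), (12, 3), (13, 2), (13, 3), (14, 2), (14, 3), (15, 2), (15, 3)]
Unfold 4 (reflect across v@2): 32 holes -> [(8, 0), (8, 1), (8, 2), (8, 3), (9, 0), (9, 1), (9, 2), (9, 3), (10, 0), (10, 1), (10, 2), (10, 3), (11, 0), (11, 1), (11, 2), (11, 3), (12, 0), (12, 1), (12, 2), (12, 3), (13, 0), (13, 1), (13, 2), (13, 3), (14, 0), (14, 1), (14, 2), (14, 3), (15, 0), (15, 1), (15, 2), (15, 3)]
Unfold 5 (reflect across h@8): 64 holes -> [(0, 0), (0, 1), (0, 2), (0, 3), (1, 0), (1, 1), (1, 2), (1, 3), (2, 0), (2, 1), (2, 2), (2, 3), (3, 0), (3, 1), (3, 2), (3, 3), (4, 0), (4, 1), (4, 2), (4, 3), (5, 0), (5, 1), (5, 2), (5, 3), (6, 0), (6, 1), (6, 2), (6, 3), (7, 0), (7, 1), (7, 2), (7, 3), (8, 0), (8, 1), (8, 2), (8, 3), (9, 0), (9, 1), (9, 2), (9, 3), (10, 0), (10, 1), (10, 2), (10, 3), (11, 0), (11, 1), (11, 2), (11, 3), (12, 0), (12, 1), (12, 2), (12, 3), (13, 0), (13, 1), (13, 2), (13, 3), (14, 0), (14, 1), (14, 2), (14, 3), (15, 0), (15, 1), (15, 2), (15, 3)]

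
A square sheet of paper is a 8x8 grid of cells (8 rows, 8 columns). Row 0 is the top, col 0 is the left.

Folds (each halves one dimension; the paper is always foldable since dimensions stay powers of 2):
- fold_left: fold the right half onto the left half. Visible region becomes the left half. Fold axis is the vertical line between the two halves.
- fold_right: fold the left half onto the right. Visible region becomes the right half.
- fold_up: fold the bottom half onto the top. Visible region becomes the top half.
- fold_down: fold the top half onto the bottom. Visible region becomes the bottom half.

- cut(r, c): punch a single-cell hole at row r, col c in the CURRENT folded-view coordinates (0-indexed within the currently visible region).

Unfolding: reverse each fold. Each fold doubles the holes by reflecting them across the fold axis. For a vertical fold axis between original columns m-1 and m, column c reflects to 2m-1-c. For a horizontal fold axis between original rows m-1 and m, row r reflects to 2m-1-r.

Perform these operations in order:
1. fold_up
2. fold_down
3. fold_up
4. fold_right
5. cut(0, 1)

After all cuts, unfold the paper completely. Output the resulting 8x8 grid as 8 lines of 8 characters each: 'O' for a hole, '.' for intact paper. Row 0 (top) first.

Answer: ..O..O..
..O..O..
..O..O..
..O..O..
..O..O..
..O..O..
..O..O..
..O..O..

Derivation:
Op 1 fold_up: fold axis h@4; visible region now rows[0,4) x cols[0,8) = 4x8
Op 2 fold_down: fold axis h@2; visible region now rows[2,4) x cols[0,8) = 2x8
Op 3 fold_up: fold axis h@3; visible region now rows[2,3) x cols[0,8) = 1x8
Op 4 fold_right: fold axis v@4; visible region now rows[2,3) x cols[4,8) = 1x4
Op 5 cut(0, 1): punch at orig (2,5); cuts so far [(2, 5)]; region rows[2,3) x cols[4,8) = 1x4
Unfold 1 (reflect across v@4): 2 holes -> [(2, 2), (2, 5)]
Unfold 2 (reflect across h@3): 4 holes -> [(2, 2), (2, 5), (3, 2), (3, 5)]
Unfold 3 (reflect across h@2): 8 holes -> [(0, 2), (0, 5), (1, 2), (1, 5), (2, 2), (2, 5), (3, 2), (3, 5)]
Unfold 4 (reflect across h@4): 16 holes -> [(0, 2), (0, 5), (1, 2), (1, 5), (2, 2), (2, 5), (3, 2), (3, 5), (4, 2), (4, 5), (5, 2), (5, 5), (6, 2), (6, 5), (7, 2), (7, 5)]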